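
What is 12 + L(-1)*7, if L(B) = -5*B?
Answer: 47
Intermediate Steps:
12 + L(-1)*7 = 12 - 5*(-1)*7 = 12 + 5*7 = 12 + 35 = 47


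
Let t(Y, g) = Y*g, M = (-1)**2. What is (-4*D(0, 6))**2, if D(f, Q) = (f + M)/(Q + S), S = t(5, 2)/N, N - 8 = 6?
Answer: 784/2209 ≈ 0.35491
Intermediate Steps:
N = 14 (N = 8 + 6 = 14)
M = 1
S = 5/7 (S = (5*2)/14 = 10*(1/14) = 5/7 ≈ 0.71429)
D(f, Q) = (1 + f)/(5/7 + Q) (D(f, Q) = (f + 1)/(Q + 5/7) = (1 + f)/(5/7 + Q))
(-4*D(0, 6))**2 = (-28*(1 + 0)/(5 + 7*6))**2 = (-28/(5 + 42))**2 = (-28/47)**2 = 784/2209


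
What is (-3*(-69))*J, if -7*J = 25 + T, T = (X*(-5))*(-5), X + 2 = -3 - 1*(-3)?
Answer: 5175/7 ≈ 739.29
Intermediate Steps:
X = -2 (X = -2 + (-3 - 1*(-3)) = -2 + (-3 + 3) = -2 + 0 = -2)
T = -50 (T = -2*(-5)*(-5) = 10*(-5) = -50)
J = 25/7 (J = -(25 - 50)/7 = -⅐*(-25) = 25/7 ≈ 3.5714)
(-3*(-69))*J = -3*(-69)*(25/7) = 207*(25/7) = 5175/7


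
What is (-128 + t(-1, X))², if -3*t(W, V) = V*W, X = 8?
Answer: 141376/9 ≈ 15708.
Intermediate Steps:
t(W, V) = -V*W/3
(-128 + t(-1, X))² = (-128 - ⅓*8*(-1))² = (-128 + 8/3)² = (-376/3)² = 141376/9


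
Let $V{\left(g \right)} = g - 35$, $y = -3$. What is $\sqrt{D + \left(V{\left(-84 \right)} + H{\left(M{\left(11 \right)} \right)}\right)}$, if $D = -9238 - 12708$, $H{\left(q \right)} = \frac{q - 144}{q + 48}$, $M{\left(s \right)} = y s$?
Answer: $\frac{4 i \sqrt{34495}}{5} \approx 148.58 i$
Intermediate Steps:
$M{\left(s \right)} = - 3 s$
$H{\left(q \right)} = \frac{-144 + q}{48 + q}$
$V{\left(g \right)} = -35 + g$
$D = -21946$
$\sqrt{D + \left(V{\left(-84 \right)} + H{\left(M{\left(11 \right)} \right)}\right)} = \sqrt{-21946 + \left(\left(-35 - 84\right) + \frac{-144 - 33}{48 - 33}\right)} = \sqrt{-21946 - \left(119 - \frac{-144 - 33}{48 - 33}\right)} = \sqrt{-21946 - \left(119 - \frac{1}{15} \left(-177\right)\right)} = \sqrt{-21946 + \left(-119 + \frac{1}{15} \left(-177\right)\right)} = \sqrt{-21946 - \frac{654}{5}} = \sqrt{- \frac{110384}{5}} = \frac{4 i \sqrt{34495}}{5}$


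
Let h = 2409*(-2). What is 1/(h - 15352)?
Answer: -1/20170 ≈ -4.9579e-5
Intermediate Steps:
h = -4818
1/(h - 15352) = 1/(-4818 - 15352) = 1/(-20170) = -1/20170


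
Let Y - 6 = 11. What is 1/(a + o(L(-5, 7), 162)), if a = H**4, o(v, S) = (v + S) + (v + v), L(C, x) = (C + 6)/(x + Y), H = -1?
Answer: 8/1305 ≈ 0.0061303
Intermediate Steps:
Y = 17 (Y = 6 + 11 = 17)
L(C, x) = (6 + C)/(17 + x) (L(C, x) = (C + 6)/(x + 17) = (6 + C)/(17 + x))
o(v, S) = S + 3*v (o(v, S) = (S + v) + 2*v = S + 3*v)
a = 1 (a = (-1)**4 = 1)
1/(a + o(L(-5, 7), 162)) = 1/(1 + (162 + 3*((6 - 5)/(17 + 7)))) = 1/(1 + (162 + 3*(1/24))) = 1/(1 + (162 + 1/8)) = 1/(1 + 1297/8) = 1/(1305/8) = 8/1305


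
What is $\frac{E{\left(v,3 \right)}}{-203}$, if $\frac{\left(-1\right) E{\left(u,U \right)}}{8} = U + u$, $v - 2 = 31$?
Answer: $\frac{288}{203} \approx 1.4187$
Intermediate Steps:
$v = 33$ ($v = 2 + 31 = 33$)
$E{\left(u,U \right)} = - 8 U - 8 u$ ($E{\left(u,U \right)} = - 8 \left(U + u\right) = - 8 U - 8 u$)
$\frac{E{\left(v,3 \right)}}{-203} = \frac{\left(-8\right) 3 - 264}{-203} = \left(-24 - 264\right) \left(- \frac{1}{203}\right) = \left(-288\right) \left(- \frac{1}{203}\right) = \frac{288}{203}$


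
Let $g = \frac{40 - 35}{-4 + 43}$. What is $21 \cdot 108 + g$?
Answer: $\frac{88457}{39} \approx 2268.1$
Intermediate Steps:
$g = \frac{5}{39} \approx 0.12821$
$21 \cdot 108 + g = 21 \cdot 108 + \frac{5}{39} = 2268 + \frac{5}{39} = \frac{88457}{39}$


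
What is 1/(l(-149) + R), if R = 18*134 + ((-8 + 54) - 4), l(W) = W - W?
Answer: 1/2454 ≈ 0.00040750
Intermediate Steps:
l(W) = 0
R = 2454 (R = 2412 + (46 - 4) = 2412 + 42 = 2454)
1/(l(-149) + R) = 1/(0 + 2454) = 1/2454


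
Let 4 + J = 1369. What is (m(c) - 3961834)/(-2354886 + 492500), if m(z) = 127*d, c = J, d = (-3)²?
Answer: 3960691/1862386 ≈ 2.1267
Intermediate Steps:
d = 9
J = 1365 (J = -4 + 1369 = 1365)
c = 1365
m(z) = 1143 (m(z) = 127*9 = 1143)
(m(c) - 3961834)/(-2354886 + 492500) = (1143 - 3961834)/(-2354886 + 492500) = -3960691/(-1862386) = -3960691*(-1/1862386) = 3960691/1862386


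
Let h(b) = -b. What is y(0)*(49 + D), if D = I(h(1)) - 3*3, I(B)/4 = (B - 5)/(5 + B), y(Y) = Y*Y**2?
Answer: 0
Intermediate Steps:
y(Y) = Y**3
I(B) = 4*(-5 + B)/(5 + B) (I(B) = 4*((B - 5)/(5 + B)) = 4*((-5 + B)/(5 + B)) = 4*(-5 + B)/(5 + B))
D = -15 (D = 4*(-5 - 1*1)/(5 - 1*1) - 3*3 = 4*(-5 - 1)/(5 - 1) - 9 = 4*(-6)/4 - 9 = 4*(1/4)*(-6) - 9 = -6 - 9 = -15)
y(0)*(49 + D) = 0**3*(49 - 15) = 0*34 = 0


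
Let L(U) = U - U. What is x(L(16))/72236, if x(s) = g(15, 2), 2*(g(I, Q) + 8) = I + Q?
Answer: 1/144472 ≈ 6.9218e-6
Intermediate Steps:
L(U) = 0
g(I, Q) = -8 + I/2 + Q/2 (g(I, Q) = -8 + (I + Q)/2 = -8 + (I/2 + Q/2) = -8 + I/2 + Q/2)
x(s) = ½ (x(s) = -8 + (½)*15 + (½)*2 = -8 + 15/2 + 1 = ½)
x(L(16))/72236 = (½)/72236 = (½)*(1/72236) = 1/144472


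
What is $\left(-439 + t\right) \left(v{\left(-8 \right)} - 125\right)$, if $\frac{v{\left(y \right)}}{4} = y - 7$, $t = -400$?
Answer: $155215$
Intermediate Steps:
$v{\left(y \right)} = -28 + 4 y$ ($v{\left(y \right)} = 4 \left(y - 7\right) = 4 \left(-7 + y\right) = -28 + 4 y$)
$\left(-439 + t\right) \left(v{\left(-8 \right)} - 125\right) = \left(-439 - 400\right) \left(\left(-28 + 4 \left(-8\right)\right) - 125\right) = - 839 \left(\left(-28 - 32\right) - 125\right) = - 839 \left(-60 - 125\right) = \left(-839\right) \left(-185\right) = 155215$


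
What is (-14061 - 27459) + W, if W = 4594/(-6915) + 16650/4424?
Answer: -635041684153/15295980 ≈ -41517.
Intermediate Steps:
W = 47405447/15295980 (W = 4594*(-1/6915) + 16650*(1/4424) = -4594/6915 + 8325/2212 = 47405447/15295980 ≈ 3.0992)
(-14061 - 27459) + W = (-14061 - 27459) + 47405447/15295980 = -41520 + 47405447/15295980 = -635041684153/15295980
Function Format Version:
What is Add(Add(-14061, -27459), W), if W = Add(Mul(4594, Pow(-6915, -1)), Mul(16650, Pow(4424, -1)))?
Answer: Rational(-635041684153, 15295980) ≈ -41517.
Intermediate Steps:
W = Rational(47405447, 15295980) (W = Add(Mul(4594, Rational(-1, 6915)), Mul(16650, Rational(1, 4424))) = Add(Rational(-4594, 6915), Rational(8325, 2212)) = Rational(47405447, 15295980) ≈ 3.0992)
Add(Add(-14061, -27459), W) = Add(Add(-14061, -27459), Rational(47405447, 15295980)) = Add(-41520, Rational(47405447, 15295980)) = Rational(-635041684153, 15295980)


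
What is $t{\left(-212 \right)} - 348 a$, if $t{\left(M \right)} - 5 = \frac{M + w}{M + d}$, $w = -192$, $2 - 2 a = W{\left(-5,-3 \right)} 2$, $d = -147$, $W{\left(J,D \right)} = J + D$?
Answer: $- \frac{1122189}{359} \approx -3125.9$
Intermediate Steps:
$W{\left(J,D \right)} = D + J$
$a = 9$ ($a = 1 - \frac{\left(-3 - 5\right) 2}{2} = 1 - \frac{\left(-8\right) 2}{2} = 1 - -8 = 1 + 8 = 9$)
$t{\left(M \right)} = 5 + \frac{-192 + M}{-147 + M}$ ($t{\left(M \right)} = 5 + \frac{M - 192}{M - 147} = 5 + \frac{-192 + M}{-147 + M}$)
$t{\left(-212 \right)} - 348 a = \frac{3 \left(-309 + 2 \left(-212\right)\right)}{-147 - 212} - 3132 = \frac{3 \left(-309 - 424\right)}{-359} - 3132 = 3 \left(- \frac{1}{359}\right) \left(-733\right) - 3132 = \frac{2199}{359} - 3132 = - \frac{1122189}{359}$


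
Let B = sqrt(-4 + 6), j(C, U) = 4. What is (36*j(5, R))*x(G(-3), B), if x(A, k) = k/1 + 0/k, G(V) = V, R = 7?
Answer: 144*sqrt(2) ≈ 203.65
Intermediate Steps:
B = sqrt(2) ≈ 1.4142
x(A, k) = k (x(A, k) = k*1 + 0 = k + 0 = k)
(36*j(5, R))*x(G(-3), B) = (36*4)*sqrt(2) = 144*sqrt(2)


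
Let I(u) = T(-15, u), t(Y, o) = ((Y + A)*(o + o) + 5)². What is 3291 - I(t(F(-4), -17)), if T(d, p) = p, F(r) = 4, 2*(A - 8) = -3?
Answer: -120613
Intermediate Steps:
A = 13/2 (A = 8 + (½)*(-3) = 8 - 3/2 = 13/2 ≈ 6.5000)
t(Y, o) = (5 + 2*o*(13/2 + Y))² (t(Y, o) = ((Y + 13/2)*(o + o) + 5)² = ((13/2 + Y)*(2*o) + 5)² = (2*o*(13/2 + Y) + 5)² = (5 + 2*o*(13/2 + Y))²)
I(u) = u
3291 - I(t(F(-4), -17)) = 3291 - (5 + 13*(-17) + 2*4*(-17))² = 3291 - (5 - 221 - 136)² = 3291 - 1*(-352)² = 3291 - 1*123904 = 3291 - 123904 = -120613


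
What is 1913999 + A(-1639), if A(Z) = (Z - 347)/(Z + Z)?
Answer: 3137045354/1639 ≈ 1.9140e+6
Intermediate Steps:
A(Z) = (-347 + Z)/(2*Z) (A(Z) = (-347 + Z)/((2*Z)) = (-347 + Z)*(1/(2*Z)) = (-347 + Z)/(2*Z))
1913999 + A(-1639) = 1913999 + (½)*(-347 - 1639)/(-1639) = 1913999 + (½)*(-1/1639)*(-1986) = 1913999 + 993/1639 = 3137045354/1639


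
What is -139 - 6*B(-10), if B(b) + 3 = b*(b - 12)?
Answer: -1441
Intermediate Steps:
B(b) = -3 + b*(-12 + b) (B(b) = -3 + b*(b - 12) = -3 + b*(-12 + b))
-139 - 6*B(-10) = -139 - 6*(-3 + (-10)**2 - 12*(-10)) = -139 - 6*(-3 + 100 + 120) = -139 - 6*217 = -139 - 1302 = -1441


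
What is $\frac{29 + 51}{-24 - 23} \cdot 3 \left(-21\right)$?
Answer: $\frac{5040}{47} \approx 107.23$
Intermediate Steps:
$\frac{29 + 51}{-24 - 23} \cdot 3 \left(-21\right) = \frac{80}{-47} \cdot 3 \left(-21\right) = 80 \left(- \frac{1}{47}\right) 3 \left(-21\right) = \left(- \frac{80}{47}\right) 3 \left(-21\right) = \left(- \frac{240}{47}\right) \left(-21\right) = \frac{5040}{47}$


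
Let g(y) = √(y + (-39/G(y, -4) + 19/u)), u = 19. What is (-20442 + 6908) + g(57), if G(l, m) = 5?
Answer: -13534 + √1255/5 ≈ -13527.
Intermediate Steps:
g(y) = √(-34/5 + y) (g(y) = √(y + (-39/5 + 19/19)) = √(y + (-39*⅕ + 19*(1/19))) = √(y + (-39/5 + 1)) = √(y - 34/5) = √(-34/5 + y))
(-20442 + 6908) + g(57) = (-20442 + 6908) + √(-170 + 25*57)/5 = -13534 + √(-170 + 1425)/5 = -13534 + √1255/5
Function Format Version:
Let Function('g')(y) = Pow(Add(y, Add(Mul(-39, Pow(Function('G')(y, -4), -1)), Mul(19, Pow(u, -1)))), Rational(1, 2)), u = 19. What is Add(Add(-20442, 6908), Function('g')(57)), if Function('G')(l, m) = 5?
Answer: Add(-13534, Mul(Rational(1, 5), Pow(1255, Rational(1, 2)))) ≈ -13527.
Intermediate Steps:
Function('g')(y) = Pow(Add(Rational(-34, 5), y), Rational(1, 2)) (Function('g')(y) = Pow(Add(y, Add(Mul(-39, Pow(5, -1)), Mul(19, Pow(19, -1)))), Rational(1, 2)) = Pow(Add(y, Add(Mul(-39, Rational(1, 5)), Mul(19, Rational(1, 19)))), Rational(1, 2)) = Pow(Add(y, Add(Rational(-39, 5), 1)), Rational(1, 2)) = Pow(Add(y, Rational(-34, 5)), Rational(1, 2)) = Pow(Add(Rational(-34, 5), y), Rational(1, 2)))
Add(Add(-20442, 6908), Function('g')(57)) = Add(Add(-20442, 6908), Mul(Rational(1, 5), Pow(Add(-170, Mul(25, 57)), Rational(1, 2)))) = Add(-13534, Mul(Rational(1, 5), Pow(Add(-170, 1425), Rational(1, 2)))) = Add(-13534, Mul(Rational(1, 5), Pow(1255, Rational(1, 2))))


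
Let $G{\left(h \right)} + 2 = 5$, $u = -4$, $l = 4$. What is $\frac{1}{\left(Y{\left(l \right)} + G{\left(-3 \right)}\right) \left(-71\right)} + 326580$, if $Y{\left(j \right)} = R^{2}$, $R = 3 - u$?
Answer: $\frac{1205733359}{3692} \approx 3.2658 \cdot 10^{5}$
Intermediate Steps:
$G{\left(h \right)} = 3$ ($G{\left(h \right)} = -2 + 5 = 3$)
$R = 7$ ($R = 3 - -4 = 3 + 4 = 7$)
$Y{\left(j \right)} = 49$ ($Y{\left(j \right)} = 7^{2} = 49$)
$\frac{1}{\left(Y{\left(l \right)} + G{\left(-3 \right)}\right) \left(-71\right)} + 326580 = \frac{1}{\left(49 + 3\right) \left(-71\right)} + 326580 = \frac{1}{52 \left(-71\right)} + 326580 = \frac{1}{-3692} + 326580 = - \frac{1}{3692} + 326580 = \frac{1205733359}{3692}$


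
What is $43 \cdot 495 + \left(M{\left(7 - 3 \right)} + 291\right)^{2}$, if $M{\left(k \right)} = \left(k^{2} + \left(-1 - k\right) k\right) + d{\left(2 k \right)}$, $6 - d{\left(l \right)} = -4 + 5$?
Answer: $106549$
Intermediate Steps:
$d{\left(l \right)} = 5$ ($d{\left(l \right)} = 6 - \left(-4 + 5\right) = 6 - 1 = 5$)
$M{\left(k \right)} = 5 + k^{2} + k \left(-1 - k\right)$ ($M{\left(k \right)} = \left(k^{2} + \left(-1 - k\right) k\right) + 5 = \left(k^{2} + k \left(-1 - k\right)\right) + 5 = 5 + k^{2} + k \left(-1 - k\right)$)
$43 \cdot 495 + \left(M{\left(7 - 3 \right)} + 291\right)^{2} = 43 \cdot 495 + \left(\left(5 - \left(7 - 3\right)\right) + 291\right)^{2} = 21285 + \left(\left(5 - 4\right) + 291\right)^{2} = 21285 + \left(1 + 291\right)^{2} = 21285 + 292^{2} = 21285 + 85264 = 106549$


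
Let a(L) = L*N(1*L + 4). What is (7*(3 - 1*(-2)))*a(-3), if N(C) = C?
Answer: -105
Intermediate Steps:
a(L) = L*(4 + L) (a(L) = L*(1*L + 4) = L*(L + 4) = L*(4 + L))
(7*(3 - 1*(-2)))*a(-3) = (7*(3 - 1*(-2)))*(-3*(4 - 3)) = (7*(3 + 2))*(-3*1) = (7*5)*(-3) = 35*(-3) = -105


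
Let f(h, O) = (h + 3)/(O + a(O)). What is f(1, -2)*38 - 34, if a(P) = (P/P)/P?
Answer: -474/5 ≈ -94.800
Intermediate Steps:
a(P) = 1/P
f(h, O) = (3 + h)/(O + 1/O) (f(h, O) = (h + 3)/(O + 1/O) = (3 + h)/(O + 1/O))
f(1, -2)*38 - 34 = -2*(3 + 1)/(1 + (-2)**2)*38 - 34 = -2*4/(1 + 4)*38 - 34 = -2*4/5*38 - 34 = -2*1/5*4*38 - 34 = -8/5*38 - 34 = -304/5 - 34 = -474/5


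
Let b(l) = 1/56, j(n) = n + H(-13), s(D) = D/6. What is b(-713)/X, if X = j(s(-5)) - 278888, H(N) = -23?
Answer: -3/46857188 ≈ -6.4024e-8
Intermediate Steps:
s(D) = D/6 (s(D) = D*(⅙) = D/6)
j(n) = -23 + n (j(n) = n - 23 = -23 + n)
X = -1673471/6 (X = (-23 + (⅙)*(-5)) - 278888 = (-23 - ⅚) - 278888 = -143/6 - 278888 = -1673471/6 ≈ -2.7891e+5)
b(l) = 1/56
b(-713)/X = 1/(56*(-1673471/6)) = (1/56)*(-6/1673471) = -3/46857188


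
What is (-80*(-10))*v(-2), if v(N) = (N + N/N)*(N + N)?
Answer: 3200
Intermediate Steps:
v(N) = 2*N*(1 + N) (v(N) = (N + 1)*(2*N) = (1 + N)*(2*N) = 2*N*(1 + N))
(-80*(-10))*v(-2) = (-80*(-10))*(2*(-2)*(1 - 2)) = 800*(2*(-2)*(-1)) = 800*4 = 3200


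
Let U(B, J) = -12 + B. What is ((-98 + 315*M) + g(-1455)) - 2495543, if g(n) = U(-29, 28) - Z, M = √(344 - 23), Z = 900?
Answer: -2496582 + 315*√321 ≈ -2.4909e+6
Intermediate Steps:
M = √321 ≈ 17.916
g(n) = -941 (g(n) = (-12 - 29) - 1*900 = -41 - 900 = -941)
((-98 + 315*M) + g(-1455)) - 2495543 = ((-98 + 315*√321) - 941) - 2495543 = (-1039 + 315*√321) - 2495543 = -2496582 + 315*√321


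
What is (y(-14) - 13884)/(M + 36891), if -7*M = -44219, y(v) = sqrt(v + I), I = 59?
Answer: -3471/10802 + 3*sqrt(5)/43208 ≈ -0.32117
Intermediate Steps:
y(v) = sqrt(59 + v) (y(v) = sqrt(v + 59) = sqrt(59 + v))
M = 6317 (M = -1/7*(-44219) = 6317)
(y(-14) - 13884)/(M + 36891) = (sqrt(59 - 14) - 13884)/(6317 + 36891) = (sqrt(45) - 13884)/43208 = (3*sqrt(5) - 13884)*(1/43208) = (-13884 + 3*sqrt(5))*(1/43208) = -3471/10802 + 3*sqrt(5)/43208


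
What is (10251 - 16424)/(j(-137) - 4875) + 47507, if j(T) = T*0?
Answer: 231602798/4875 ≈ 47508.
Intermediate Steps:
j(T) = 0
(10251 - 16424)/(j(-137) - 4875) + 47507 = (10251 - 16424)/(0 - 4875) + 47507 = -6173/(-4875) + 47507 = -6173*(-1/4875) + 47507 = 6173/4875 + 47507 = 231602798/4875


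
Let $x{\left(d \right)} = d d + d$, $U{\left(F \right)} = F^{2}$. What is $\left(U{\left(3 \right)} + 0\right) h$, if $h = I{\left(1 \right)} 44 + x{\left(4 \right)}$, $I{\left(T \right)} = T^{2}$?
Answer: $576$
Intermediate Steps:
$x{\left(d \right)} = d + d^{2}$ ($x{\left(d \right)} = d^{2} + d = d + d^{2}$)
$h = 64$ ($h = 1^{2} \cdot 44 + 4 \left(1 + 4\right) = 1 \cdot 44 + 4 \cdot 5 = 44 + 20 = 64$)
$\left(U{\left(3 \right)} + 0\right) h = \left(3^{2} + 0\right) 64 = \left(9 + 0\right) 64 = 9 \cdot 64 = 576$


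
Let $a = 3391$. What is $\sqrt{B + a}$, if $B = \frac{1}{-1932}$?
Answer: $\frac{\sqrt{3164331513}}{966} \approx 58.232$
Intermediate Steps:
$B = - \frac{1}{1932} \approx -0.0005176$
$\sqrt{B + a} = \sqrt{- \frac{1}{1932} + 3391} = \sqrt{\frac{6551411}{1932}} = \frac{\sqrt{3164331513}}{966}$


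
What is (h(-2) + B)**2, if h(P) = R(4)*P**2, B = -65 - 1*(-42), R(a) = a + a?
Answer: 81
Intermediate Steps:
R(a) = 2*a
B = -23 (B = -65 + 42 = -23)
h(P) = 8*P**2 (h(P) = (2*4)*P**2 = 8*P**2)
(h(-2) + B)**2 = (8*(-2)**2 - 23)**2 = (8*4 - 23)**2 = (32 - 23)**2 = 9**2 = 81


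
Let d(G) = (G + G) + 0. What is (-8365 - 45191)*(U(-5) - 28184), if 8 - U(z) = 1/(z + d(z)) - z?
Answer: 7546290328/5 ≈ 1.5093e+9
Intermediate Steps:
d(G) = 2*G (d(G) = 2*G + 0 = 2*G)
U(z) = 8 + z - 1/(3*z) (U(z) = 8 - (1/(z + 2*z) - z) = 8 - (1/(3*z) - z) = 8 - (-z + 1/(3*z)) = 8 + (z - 1/(3*z)) = 8 + z - 1/(3*z))
(-8365 - 45191)*(U(-5) - 28184) = (-8365 - 45191)*((8 - 5 - ⅓/(-5)) - 28184) = -53556*((8 - 5 - ⅓*(-⅕)) - 28184) = -53556*((8 - 5 + 1/15) - 28184) = -53556*(46/15 - 28184) = -53556*(-422714/15) = 7546290328/5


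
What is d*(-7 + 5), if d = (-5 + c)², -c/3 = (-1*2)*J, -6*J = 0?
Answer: -50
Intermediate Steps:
J = 0 (J = -⅙*0 = 0)
c = 0 (c = -3*(-1*2)*0 = -(-6)*0 = -3*0 = 0)
d = 25 (d = (-5 + 0)² = (-5)² = 25)
d*(-7 + 5) = 25*(-7 + 5) = 25*(-2) = -50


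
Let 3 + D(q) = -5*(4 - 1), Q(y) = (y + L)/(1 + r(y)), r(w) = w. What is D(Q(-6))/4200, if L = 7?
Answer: -3/700 ≈ -0.0042857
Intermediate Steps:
Q(y) = (7 + y)/(1 + y) (Q(y) = (y + 7)/(1 + y) = (7 + y)/(1 + y))
D(q) = -18 (D(q) = -3 - 5*(4 - 1) = -3 - 5*3 = -3 - 15 = -18)
D(Q(-6))/4200 = -18/4200 = -18*1/4200 = -3/700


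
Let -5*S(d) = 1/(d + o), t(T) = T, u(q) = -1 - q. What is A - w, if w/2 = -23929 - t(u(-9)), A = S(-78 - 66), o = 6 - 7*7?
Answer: 44762191/935 ≈ 47874.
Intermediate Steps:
o = -43 (o = 6 - 49 = -43)
S(d) = -1/(5*(-43 + d)) (S(d) = -1/(5*(d - 43)) = -1/(5*(-43 + d)))
A = 1/935 (A = -1/(-215 + 5*(-78 - 66)) = -1/(-215 + 5*(-144)) = -1/(-215 - 720) = -1/(-935) = -1*(-1/935) = 1/935 ≈ 0.0010695)
w = -47874 (w = 2*(-23929 - (-1 - 1*(-9))) = 2*(-23929 - (-1 + 9)) = 2*(-23929 - 1*8) = 2*(-23929 - 8) = 2*(-23937) = -47874)
A - w = 1/935 - 1*(-47874) = 1/935 + 47874 = 44762191/935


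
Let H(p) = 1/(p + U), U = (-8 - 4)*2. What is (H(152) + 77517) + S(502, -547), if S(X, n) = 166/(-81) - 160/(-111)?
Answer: 29736531253/383616 ≈ 77516.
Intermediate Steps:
S(X, n) = -1822/2997 (S(X, n) = 166*(-1/81) - 160*(-1/111) = -166/81 + 160/111 = -1822/2997)
U = -24 (U = -12*2 = -24)
H(p) = 1/(-24 + p) (H(p) = 1/(p - 24) = 1/(-24 + p))
(H(152) + 77517) + S(502, -547) = (1/(-24 + 152) + 77517) - 1822/2997 = (1/128 + 77517) - 1822/2997 = 9922177/128 - 1822/2997 = 29736531253/383616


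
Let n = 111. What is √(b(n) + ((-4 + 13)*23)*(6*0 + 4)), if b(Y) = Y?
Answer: √939 ≈ 30.643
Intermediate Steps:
√(b(n) + ((-4 + 13)*23)*(6*0 + 4)) = √(111 + ((-4 + 13)*23)*(6*0 + 4)) = √(111 + (9*23)*(0 + 4)) = √(111 + 207*4) = √(111 + 828) = √939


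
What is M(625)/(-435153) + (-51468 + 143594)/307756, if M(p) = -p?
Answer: 20140626389/66960473334 ≈ 0.30078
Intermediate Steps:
M(625)/(-435153) + (-51468 + 143594)/307756 = -1*625/(-435153) + (-51468 + 143594)/307756 = -625*(-1/435153) + 92126*(1/307756) = 625/435153 + 46063/153878 = 20140626389/66960473334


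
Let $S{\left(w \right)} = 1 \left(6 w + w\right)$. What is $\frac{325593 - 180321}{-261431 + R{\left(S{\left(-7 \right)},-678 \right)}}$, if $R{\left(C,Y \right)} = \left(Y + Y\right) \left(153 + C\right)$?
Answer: $- \frac{145272}{402455} \approx -0.36096$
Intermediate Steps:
$S{\left(w \right)} = 7 w$ ($S{\left(w \right)} = 1 \cdot 7 w = 7 w$)
$R{\left(C,Y \right)} = 2 Y \left(153 + C\right)$
$\frac{325593 - 180321}{-261431 + R{\left(S{\left(-7 \right)},-678 \right)}} = \frac{325593 - 180321}{-261431 + 2 \left(-678\right) \left(153 + 7 \left(-7\right)\right)} = \frac{145272}{-261431 + 2 \left(-678\right) \left(153 - 49\right)} = \frac{145272}{-261431 + 2 \left(-678\right) 104} = \frac{145272}{-261431 - 141024} = \frac{145272}{-402455} = 145272 \left(- \frac{1}{402455}\right) = - \frac{145272}{402455}$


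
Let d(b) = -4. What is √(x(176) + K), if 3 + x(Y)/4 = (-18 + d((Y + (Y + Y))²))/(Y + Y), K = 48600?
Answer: √194351/2 ≈ 220.43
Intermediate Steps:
x(Y) = -12 - 44/Y (x(Y) = -12 + 4*((-18 - 4)/(Y + Y)) = -12 + 4*(-22*1/(2*Y)) = -12 + 4*(-11/Y) = -12 - 44/Y)
√(x(176) + K) = √((-12 - 44/176) + 48600) = √((-12 - 44*1/176) + 48600) = √((-12 - ¼) + 48600) = √(-49/4 + 48600) = √(194351/4) = √194351/2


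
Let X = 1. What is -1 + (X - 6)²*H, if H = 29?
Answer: 724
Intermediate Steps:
-1 + (X - 6)²*H = -1 + (1 - 6)²*29 = -1 + (-5)²*29 = -1 + 25*29 = -1 + 725 = 724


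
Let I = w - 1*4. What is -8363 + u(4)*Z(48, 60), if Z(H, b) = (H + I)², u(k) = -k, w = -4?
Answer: -14763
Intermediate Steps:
I = -8 (I = -4 - 1*4 = -4 - 4 = -8)
Z(H, b) = (-8 + H)² (Z(H, b) = (H - 8)² = (-8 + H)²)
-8363 + u(4)*Z(48, 60) = -8363 + (-1*4)*(-8 + 48)² = -8363 - 4*40² = -8363 - 4*1600 = -8363 - 6400 = -14763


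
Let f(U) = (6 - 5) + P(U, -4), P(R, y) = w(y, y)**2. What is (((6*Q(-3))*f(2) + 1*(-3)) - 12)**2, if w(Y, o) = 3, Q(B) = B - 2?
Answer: 99225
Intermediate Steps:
Q(B) = -2 + B
P(R, y) = 9 (P(R, y) = 3**2 = 9)
f(U) = 10 (f(U) = (6 - 5) + 9 = 1 + 9 = 10)
(((6*Q(-3))*f(2) + 1*(-3)) - 12)**2 = (((6*(-2 - 3))*10 + 1*(-3)) - 12)**2 = (((6*(-5))*10 - 3) - 12)**2 = ((-30*10 - 3) - 12)**2 = ((-300 - 3) - 12)**2 = (-303 - 12)**2 = (-315)**2 = 99225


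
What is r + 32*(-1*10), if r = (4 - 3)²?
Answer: -319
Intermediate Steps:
r = 1 (r = 1² = 1)
r + 32*(-1*10) = 1 + 32*(-1*10) = 1 + 32*(-10) = 1 - 320 = -319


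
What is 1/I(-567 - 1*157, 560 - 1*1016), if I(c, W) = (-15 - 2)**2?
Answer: 1/289 ≈ 0.0034602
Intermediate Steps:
I(c, W) = 289 (I(c, W) = (-17)**2 = 289)
1/I(-567 - 1*157, 560 - 1*1016) = 1/289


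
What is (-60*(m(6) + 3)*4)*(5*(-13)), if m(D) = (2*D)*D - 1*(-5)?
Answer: 1248000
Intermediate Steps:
m(D) = 5 + 2*D**2 (m(D) = 2*D**2 + 5 = 5 + 2*D**2)
(-60*(m(6) + 3)*4)*(5*(-13)) = (-60*((5 + 2*6**2) + 3)*4)*(5*(-13)) = -60*((5 + 2*36) + 3)*4*(-65) = -60*((5 + 72) + 3)*4*(-65) = -60*(77 + 3)*4*(-65) = -4800*4*(-65) = -60*320*(-65) = -19200*(-65) = 1248000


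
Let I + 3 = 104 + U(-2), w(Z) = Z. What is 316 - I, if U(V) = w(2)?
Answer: 213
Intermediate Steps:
U(V) = 2
I = 103 (I = -3 + (104 + 2) = -3 + 106 = 103)
316 - I = 316 - 1*103 = 316 - 103 = 213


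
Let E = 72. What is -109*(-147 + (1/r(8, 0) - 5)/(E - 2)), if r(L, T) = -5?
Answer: 2805442/175 ≈ 16031.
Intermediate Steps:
-109*(-147 + (1/r(8, 0) - 5)/(E - 2)) = -109*(-147 + (1/(-5) - 5)/(72 - 2)) = -109*(-147 + (-⅕ - 5)/70) = -109*(-147 - 26/5*1/70) = -109*(-147 - 13/175) = -109*(-25738/175) = 2805442/175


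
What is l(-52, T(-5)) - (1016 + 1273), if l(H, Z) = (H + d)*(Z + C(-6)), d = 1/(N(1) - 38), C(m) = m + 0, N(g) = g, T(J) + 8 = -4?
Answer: -50043/37 ≈ -1352.5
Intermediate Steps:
T(J) = -12 (T(J) = -8 - 4 = -12)
C(m) = m
d = -1/37 (d = 1/(1 - 38) = 1/(-37) = -1/37 ≈ -0.027027)
l(H, Z) = (-6 + Z)*(-1/37 + H) (l(H, Z) = (H - 1/37)*(Z - 6) = (-1/37 + H)*(-6 + Z) = (-6 + Z)*(-1/37 + H))
l(-52, T(-5)) - (1016 + 1273) = (6/37 - 6*(-52) - 1/37*(-12) - 52*(-12)) - (1016 + 1273) = (6/37 + 312 + 12/37 + 624) - 1*2289 = 34650/37 - 2289 = -50043/37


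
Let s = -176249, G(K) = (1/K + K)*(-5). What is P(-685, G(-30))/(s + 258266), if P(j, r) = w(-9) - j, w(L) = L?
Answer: 52/6309 ≈ 0.0082422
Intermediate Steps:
G(K) = -5*K - 5/K (G(K) = (1/K + K)*(-5) = (K + 1/K)*(-5) = -5*K - 5/K)
P(j, r) = -9 - j
P(-685, G(-30))/(s + 258266) = (-9 - 1*(-685))/(-176249 + 258266) = (-9 + 685)/82017 = 676*(1/82017) = 52/6309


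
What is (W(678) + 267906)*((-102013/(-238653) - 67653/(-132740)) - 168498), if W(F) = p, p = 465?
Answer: -159167399708260339889/3519866580 ≈ -4.5220e+10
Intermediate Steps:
W(F) = 465
(W(678) + 267906)*((-102013/(-238653) - 67653/(-132740)) - 168498) = (465 + 267906)*((-102013/(-238653) - 67653/(-132740)) - 168498) = 268371*((-102013*(-1/238653) - 67653*(-1/132740)) - 168498) = 268371*((102013/238653 + 67653/132740) - 168498) = 268371*(29686797029/31678799220 - 168498) = 268371*(-5337784624174531/31678799220) = -159167399708260339889/3519866580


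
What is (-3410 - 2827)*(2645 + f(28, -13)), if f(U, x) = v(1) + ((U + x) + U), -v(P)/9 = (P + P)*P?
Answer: -16652790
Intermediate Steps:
v(P) = -18*P² (v(P) = -9*(P + P)*P = -9*2*P*P = -18*P²)
f(U, x) = -18 + x + 2*U (f(U, x) = -18*1² + ((U + x) + U) = -18*1 + (x + 2*U) = -18 + (x + 2*U) = -18 + x + 2*U)
(-3410 - 2827)*(2645 + f(28, -13)) = (-3410 - 2827)*(2645 + (-18 - 13 + 2*28)) = -6237*(2645 + (-18 - 13 + 56)) = -6237*(2645 + 25) = -6237*2670 = -16652790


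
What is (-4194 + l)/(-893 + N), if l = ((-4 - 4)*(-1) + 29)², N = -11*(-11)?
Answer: 2825/772 ≈ 3.6593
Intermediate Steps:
N = 121
l = 1369 (l = (-8*(-1) + 29)² = (8 + 29)² = 37² = 1369)
(-4194 + l)/(-893 + N) = (-4194 + 1369)/(-893 + 121) = -2825/(-772) = -2825*(-1/772) = 2825/772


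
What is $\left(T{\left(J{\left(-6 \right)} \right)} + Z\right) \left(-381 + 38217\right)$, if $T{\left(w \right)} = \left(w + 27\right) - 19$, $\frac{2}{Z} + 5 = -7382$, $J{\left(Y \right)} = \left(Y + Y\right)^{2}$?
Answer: $\frac{42483093192}{7387} \approx 5.7511 \cdot 10^{6}$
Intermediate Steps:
$J{\left(Y \right)} = 4 Y^{2}$ ($J{\left(Y \right)} = \left(2 Y\right)^{2} = 4 Y^{2}$)
$Z = - \frac{2}{7387}$ ($Z = \frac{2}{-5 - 7382} = \frac{2}{-7387} = 2 \left(- \frac{1}{7387}\right) = - \frac{2}{7387} \approx -0.00027075$)
$T{\left(w \right)} = 8 + w$ ($T{\left(w \right)} = \left(27 + w\right) - 19 = 8 + w$)
$\left(T{\left(J{\left(-6 \right)} \right)} + Z\right) \left(-381 + 38217\right) = \left(\left(8 + 4 \left(-6\right)^{2}\right) - \frac{2}{7387}\right) \left(-381 + 38217\right) = \left(\left(8 + 4 \cdot 36\right) - \frac{2}{7387}\right) 37836 = \left(\left(8 + 144\right) - \frac{2}{7387}\right) 37836 = \left(152 - \frac{2}{7387}\right) 37836 = \frac{1122822}{7387} \cdot 37836 = \frac{42483093192}{7387}$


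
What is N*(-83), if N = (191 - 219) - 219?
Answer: 20501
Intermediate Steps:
N = -247 (N = -28 - 219 = -247)
N*(-83) = -247*(-83) = 20501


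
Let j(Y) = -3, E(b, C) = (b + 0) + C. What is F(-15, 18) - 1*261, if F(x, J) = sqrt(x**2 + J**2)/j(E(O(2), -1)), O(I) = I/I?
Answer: -261 - sqrt(61) ≈ -268.81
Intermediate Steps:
O(I) = 1
E(b, C) = C + b (E(b, C) = b + C = C + b)
F(x, J) = -sqrt(J**2 + x**2)/3 (F(x, J) = sqrt(x**2 + J**2)/(-3) = sqrt(J**2 + x**2)*(-1/3) = -sqrt(J**2 + x**2)/3)
F(-15, 18) - 1*261 = -sqrt(18**2 + (-15)**2)/3 - 1*261 = -sqrt(324 + 225)/3 - 261 = -sqrt(61) - 261 = -261 - sqrt(61)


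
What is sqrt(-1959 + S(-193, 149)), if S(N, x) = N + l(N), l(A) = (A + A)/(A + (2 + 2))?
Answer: I*sqrt(8533182)/63 ≈ 46.368*I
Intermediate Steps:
l(A) = 2*A/(4 + A) (l(A) = (2*A)/(A + 4) = (2*A)/(4 + A) = 2*A/(4 + A))
S(N, x) = N + 2*N/(4 + N)
sqrt(-1959 + S(-193, 149)) = sqrt(-1959 - 193*(6 - 193)/(4 - 193)) = sqrt(-1959 - 193*(-187)/(-189)) = sqrt(-1959 - 193*(-1/189)*(-187)) = sqrt(-1959 - 36091/189) = sqrt(-406342/189) = I*sqrt(8533182)/63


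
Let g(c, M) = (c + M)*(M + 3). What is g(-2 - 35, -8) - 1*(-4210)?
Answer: 4435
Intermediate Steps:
g(c, M) = (3 + M)*(M + c) (g(c, M) = (M + c)*(3 + M) = (3 + M)*(M + c))
g(-2 - 35, -8) - 1*(-4210) = ((-8)² + 3*(-8) + 3*(-2 - 35) - 8*(-2 - 35)) - 1*(-4210) = (64 - 24 + 3*(-37) - 8*(-37)) + 4210 = (64 - 24 - 111 + 296) + 4210 = 225 + 4210 = 4435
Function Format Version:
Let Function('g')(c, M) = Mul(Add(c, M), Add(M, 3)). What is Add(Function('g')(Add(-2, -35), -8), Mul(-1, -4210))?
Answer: 4435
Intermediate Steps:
Function('g')(c, M) = Mul(Add(3, M), Add(M, c)) (Function('g')(c, M) = Mul(Add(M, c), Add(3, M)) = Mul(Add(3, M), Add(M, c)))
Add(Function('g')(Add(-2, -35), -8), Mul(-1, -4210)) = Add(Add(Pow(-8, 2), Mul(3, -8), Mul(3, Add(-2, -35)), Mul(-8, Add(-2, -35))), Mul(-1, -4210)) = Add(Add(64, -24, Mul(3, -37), Mul(-8, -37)), 4210) = Add(Add(64, -24, -111, 296), 4210) = Add(225, 4210) = 4435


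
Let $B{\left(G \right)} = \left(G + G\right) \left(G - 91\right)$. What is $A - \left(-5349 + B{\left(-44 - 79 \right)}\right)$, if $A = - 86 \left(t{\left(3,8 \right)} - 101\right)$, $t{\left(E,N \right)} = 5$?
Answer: $-39039$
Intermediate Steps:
$B{\left(G \right)} = 2 G \left(-91 + G\right)$
$A = 8256$ ($A = - 86 \left(5 - 101\right) = \left(-86\right) \left(-96\right) = 8256$)
$A - \left(-5349 + B{\left(-44 - 79 \right)}\right) = 8256 - \left(-5349 + 2 \left(-44 - 79\right) \left(-91 - 123\right)\right) = 8256 - \left(-5349 + 2 \left(-123\right) \left(-91 - 123\right)\right) = 8256 - \left(-5349 + 2 \left(-123\right) \left(-214\right)\right) = 8256 - \left(-5349 + 52644\right) = 8256 - 47295 = -39039$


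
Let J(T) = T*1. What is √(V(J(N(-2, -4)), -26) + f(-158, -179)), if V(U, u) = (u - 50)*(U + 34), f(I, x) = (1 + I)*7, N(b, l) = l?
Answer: I*√3379 ≈ 58.129*I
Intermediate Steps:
J(T) = T
f(I, x) = 7 + 7*I
V(U, u) = (-50 + u)*(34 + U)
√(V(J(N(-2, -4)), -26) + f(-158, -179)) = √((-1700 - 50*(-4) + 34*(-26) - 4*(-26)) + (7 + 7*(-158))) = √((-1700 + 200 - 884 + 104) + (7 - 1106)) = √(-2280 - 1099) = √(-3379) = I*√3379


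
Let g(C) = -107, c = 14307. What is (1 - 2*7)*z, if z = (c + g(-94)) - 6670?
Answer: -97890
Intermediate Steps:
z = 7530 (z = (14307 - 107) - 6670 = 14200 - 6670 = 7530)
(1 - 2*7)*z = (1 - 2*7)*7530 = (1 - 14)*7530 = -13*7530 = -97890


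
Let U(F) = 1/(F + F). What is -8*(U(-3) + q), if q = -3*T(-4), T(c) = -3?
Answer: -212/3 ≈ -70.667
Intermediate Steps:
U(F) = 1/(2*F)
q = 9 (q = -3*(-3) = 9)
-8*(U(-3) + q) = -8*((½)/(-3) + 9) = -8*((½)*(-⅓) + 9) = -8*(-⅙ + 9) = -8*53/6 = -212/3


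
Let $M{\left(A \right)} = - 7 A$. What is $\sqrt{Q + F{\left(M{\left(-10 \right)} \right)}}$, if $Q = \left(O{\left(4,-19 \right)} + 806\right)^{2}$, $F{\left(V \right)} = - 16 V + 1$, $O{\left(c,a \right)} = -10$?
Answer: $\sqrt{632497} \approx 795.3$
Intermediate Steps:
$F{\left(V \right)} = 1 - 16 V$
$Q = 633616$ ($Q = \left(-10 + 806\right)^{2} = 796^{2} = 633616$)
$\sqrt{Q + F{\left(M{\left(-10 \right)} \right)}} = \sqrt{633616 + \left(1 - 16 \left(\left(-7\right) \left(-10\right)\right)\right)} = \sqrt{633616 + \left(1 - 1120\right)} = \sqrt{633616 - 1119} = \sqrt{632497}$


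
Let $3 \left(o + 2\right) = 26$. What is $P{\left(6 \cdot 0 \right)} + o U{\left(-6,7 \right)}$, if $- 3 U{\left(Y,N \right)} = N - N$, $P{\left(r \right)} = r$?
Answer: $0$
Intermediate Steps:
$o = \frac{20}{3}$ ($o = -2 + \frac{1}{3} \cdot 26 = -2 + \frac{26}{3} = \frac{20}{3} \approx 6.6667$)
$U{\left(Y,N \right)} = 0$ ($U{\left(Y,N \right)} = - \frac{N - N}{3} = \left(- \frac{1}{3}\right) 0 = 0$)
$P{\left(6 \cdot 0 \right)} + o U{\left(-6,7 \right)} = 6 \cdot 0 + \frac{20}{3} \cdot 0 = 0 + 0 = 0$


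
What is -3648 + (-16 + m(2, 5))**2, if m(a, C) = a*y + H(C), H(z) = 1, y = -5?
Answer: -3023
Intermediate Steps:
m(a, C) = 1 - 5*a (m(a, C) = a*(-5) + 1 = -5*a + 1 = 1 - 5*a)
-3648 + (-16 + m(2, 5))**2 = -3648 + (-16 + (1 - 5*2))**2 = -3648 + (-16 + (1 - 10))**2 = -3648 + (-16 - 9)**2 = -3648 + (-25)**2 = -3648 + 625 = -3023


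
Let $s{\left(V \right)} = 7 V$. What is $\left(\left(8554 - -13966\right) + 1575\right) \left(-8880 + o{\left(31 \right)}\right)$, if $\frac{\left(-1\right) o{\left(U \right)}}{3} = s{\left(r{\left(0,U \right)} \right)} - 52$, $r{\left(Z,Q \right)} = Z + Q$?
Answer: $-225890625$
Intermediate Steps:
$r{\left(Z,Q \right)} = Q + Z$
$o{\left(U \right)} = 156 - 21 U$ ($o{\left(U \right)} = - 3 \left(7 \left(U + 0\right) - 52\right) = - 3 \left(7 U - 52\right) = - 3 \left(-52 + 7 U\right) = 156 - 21 U$)
$\left(\left(8554 - -13966\right) + 1575\right) \left(-8880 + o{\left(31 \right)}\right) = \left(\left(8554 - -13966\right) + 1575\right) \left(-8880 + \left(156 - 651\right)\right) = \left(\left(8554 + 13966\right) + 1575\right) \left(-8880 + \left(156 - 651\right)\right) = \left(22520 + 1575\right) \left(-8880 - 495\right) = 24095 \left(-9375\right) = -225890625$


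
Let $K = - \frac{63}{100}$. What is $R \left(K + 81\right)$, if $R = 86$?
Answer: $\frac{345591}{50} \approx 6911.8$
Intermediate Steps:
$K = - \frac{63}{100}$ ($K = \left(-63\right) \frac{1}{100} = - \frac{63}{100} \approx -0.63$)
$R \left(K + 81\right) = 86 \left(- \frac{63}{100} + 81\right) = 86 \cdot \frac{8037}{100} = \frac{345591}{50}$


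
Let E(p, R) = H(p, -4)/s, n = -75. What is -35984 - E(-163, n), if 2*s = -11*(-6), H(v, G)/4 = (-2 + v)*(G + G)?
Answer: -36144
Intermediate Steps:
H(v, G) = 8*G*(-2 + v) (H(v, G) = 4*((-2 + v)*(G + G)) = 4*((-2 + v)*(2*G)) = 4*(2*G*(-2 + v)) = 8*G*(-2 + v))
s = 33 (s = (-11*(-6))/2 = (½)*66 = 33)
E(p, R) = 64/33 - 32*p/33 (E(p, R) = (8*(-4)*(-2 + p))/33 = (64 - 32*p)*(1/33) = 64/33 - 32*p/33)
-35984 - E(-163, n) = -35984 - (64/33 - 32/33*(-163)) = -35984 - (64/33 + 5216/33) = -35984 - 1*160 = -35984 - 160 = -36144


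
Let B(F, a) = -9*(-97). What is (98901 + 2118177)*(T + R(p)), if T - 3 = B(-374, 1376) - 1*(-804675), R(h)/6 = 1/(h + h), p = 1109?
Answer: 1980640071226836/1109 ≈ 1.7860e+12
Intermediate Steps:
B(F, a) = 873
R(h) = 3/h (R(h) = 6/(h + h) = 6/((2*h)) = 6*(1/(2*h)) = 3/h)
T = 805551 (T = 3 + (873 - 1*(-804675)) = 3 + (873 + 804675) = 3 + 805548 = 805551)
(98901 + 2118177)*(T + R(p)) = (98901 + 2118177)*(805551 + 3/1109) = 2217078*(805551 + 3*(1/1109)) = 2217078*(805551 + 3/1109) = 2217078*(893356062/1109) = 1980640071226836/1109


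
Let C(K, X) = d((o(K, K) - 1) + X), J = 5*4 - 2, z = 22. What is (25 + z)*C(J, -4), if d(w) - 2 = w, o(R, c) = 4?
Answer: 47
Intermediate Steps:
J = 18 (J = 20 - 2 = 18)
d(w) = 2 + w
C(K, X) = 5 + X (C(K, X) = 2 + ((4 - 1) + X) = 2 + (3 + X) = 5 + X)
(25 + z)*C(J, -4) = (25 + 22)*(5 - 4) = 47*1 = 47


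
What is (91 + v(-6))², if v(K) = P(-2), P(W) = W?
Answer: 7921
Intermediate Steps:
v(K) = -2
(91 + v(-6))² = (91 - 2)² = 89² = 7921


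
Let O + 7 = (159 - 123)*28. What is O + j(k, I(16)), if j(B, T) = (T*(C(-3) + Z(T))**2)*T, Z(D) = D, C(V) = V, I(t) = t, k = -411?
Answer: 44265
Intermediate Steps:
O = 1001 (O = -7 + (159 - 123)*28 = -7 + 36*28 = -7 + 1008 = 1001)
j(B, T) = T**2*(-3 + T)**2 (j(B, T) = (T*(-3 + T)**2)*T = T**2*(-3 + T)**2)
O + j(k, I(16)) = 1001 + 16**2*(-3 + 16)**2 = 1001 + 256*13**2 = 1001 + 256*169 = 1001 + 43264 = 44265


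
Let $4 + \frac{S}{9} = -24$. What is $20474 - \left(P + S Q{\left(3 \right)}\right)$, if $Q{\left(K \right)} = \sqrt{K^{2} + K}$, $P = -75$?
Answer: $20549 + 504 \sqrt{3} \approx 21422.0$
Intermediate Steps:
$S = -252$ ($S = -36 + 9 \left(-24\right) = -36 - 216 = -252$)
$Q{\left(K \right)} = \sqrt{K + K^{2}}$
$20474 - \left(P + S Q{\left(3 \right)}\right) = 20474 - \left(-75 - 252 \sqrt{3 \left(1 + 3\right)}\right) = 20474 - \left(-75 - 252 \sqrt{3 \cdot 4}\right) = 20474 - \left(-75 - 252 \sqrt{12}\right) = 20474 - \left(-75 - 252 \cdot 2 \sqrt{3}\right) = 20474 - \left(-75 - 504 \sqrt{3}\right) = 20474 + \left(75 + 504 \sqrt{3}\right) = 20549 + 504 \sqrt{3}$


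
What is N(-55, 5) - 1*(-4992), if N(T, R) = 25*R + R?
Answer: 5122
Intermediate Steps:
N(T, R) = 26*R
N(-55, 5) - 1*(-4992) = 26*5 - 1*(-4992) = 130 + 4992 = 5122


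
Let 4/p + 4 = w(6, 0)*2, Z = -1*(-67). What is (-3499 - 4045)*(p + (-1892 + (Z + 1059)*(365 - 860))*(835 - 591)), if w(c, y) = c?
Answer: 1029453693060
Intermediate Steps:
Z = 67
p = ½ (p = 4/(-4 + 6*2) = 4/(-4 + 12) = 4/8 = 4*(⅛) = ½ ≈ 0.50000)
(-3499 - 4045)*(p + (-1892 + (Z + 1059)*(365 - 860))*(835 - 591)) = (-3499 - 4045)*(½ + (-1892 + (67 + 1059)*(365 - 860))*(835 - 591)) = -7544*(½ + (-1892 + 1126*(-495))*244) = -7544*(½ + (-1892 - 557370)*244) = -7544*(½ - 559262*244) = -7544*(½ - 136459928) = -7544*(-272919855/2) = 1029453693060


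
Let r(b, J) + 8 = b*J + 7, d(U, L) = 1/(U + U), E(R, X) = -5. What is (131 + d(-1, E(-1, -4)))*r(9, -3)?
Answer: -3654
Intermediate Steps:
d(U, L) = 1/(2*U)
r(b, J) = -1 + J*b (r(b, J) = -8 + (b*J + 7) = -8 + (J*b + 7) = -8 + (7 + J*b) = -1 + J*b)
(131 + d(-1, E(-1, -4)))*r(9, -3) = (131 + (1/2)/(-1))*(-1 - 3*9) = (131 + (1/2)*(-1))*(-1 - 27) = (131 - 1/2)*(-28) = (261/2)*(-28) = -3654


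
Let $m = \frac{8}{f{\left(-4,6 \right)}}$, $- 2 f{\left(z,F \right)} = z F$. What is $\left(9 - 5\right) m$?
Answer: $\frac{8}{3} \approx 2.6667$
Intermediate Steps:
$f{\left(z,F \right)} = - \frac{F z}{2}$ ($f{\left(z,F \right)} = - \frac{z F}{2} = - \frac{F z}{2}$)
$m = \frac{2}{3}$ ($m = \frac{8}{\left(- \frac{1}{2}\right) 6 \left(-4\right)} = \frac{8}{12} = 8 \cdot \frac{1}{12} = \frac{2}{3} \approx 0.66667$)
$\left(9 - 5\right) m = \left(9 - 5\right) \frac{2}{3} = 4 \cdot \frac{2}{3} = \frac{8}{3}$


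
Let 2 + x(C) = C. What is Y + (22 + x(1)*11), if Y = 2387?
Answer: 2398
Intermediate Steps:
x(C) = -2 + C
Y + (22 + x(1)*11) = 2387 + (22 + (-2 + 1)*11) = 2387 + (22 - 1*11) = 2387 + (22 - 11) = 2387 + 11 = 2398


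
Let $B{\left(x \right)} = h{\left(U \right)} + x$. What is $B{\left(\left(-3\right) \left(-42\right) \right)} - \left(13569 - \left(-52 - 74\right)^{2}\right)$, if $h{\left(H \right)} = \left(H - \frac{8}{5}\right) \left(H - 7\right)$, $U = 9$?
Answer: $\frac{12239}{5} \approx 2447.8$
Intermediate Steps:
$h{\left(H \right)} = \left(-7 + H\right) \left(- \frac{8}{5} + H\right)$ ($h{\left(H \right)} = \left(H - \frac{8}{5}\right) \left(-7 + H\right) = \left(- \frac{8}{5} + H\right) \left(-7 + H\right) = \left(-7 + H\right) \left(- \frac{8}{5} + H\right)$)
$B{\left(x \right)} = \frac{74}{5} + x$ ($B{\left(x \right)} = \left(\frac{56}{5} + 9^{2} - \frac{387}{5}\right) + x = \left(\frac{56}{5} + 81 - \frac{387}{5}\right) + x = \frac{74}{5} + x$)
$B{\left(\left(-3\right) \left(-42\right) \right)} - \left(13569 - \left(-52 - 74\right)^{2}\right) = \left(\frac{74}{5} - -126\right) - \left(13569 - \left(-52 - 74\right)^{2}\right) = \left(\frac{74}{5} + 126\right) - \left(13569 - \left(-126\right)^{2}\right) = \frac{704}{5} + \left(-13569 + 15876\right) = \frac{704}{5} + 2307 = \frac{12239}{5}$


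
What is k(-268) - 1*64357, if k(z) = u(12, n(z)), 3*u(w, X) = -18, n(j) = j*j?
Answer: -64363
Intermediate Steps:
n(j) = j**2
u(w, X) = -6 (u(w, X) = (1/3)*(-18) = -6)
k(z) = -6
k(-268) - 1*64357 = -6 - 1*64357 = -6 - 64357 = -64363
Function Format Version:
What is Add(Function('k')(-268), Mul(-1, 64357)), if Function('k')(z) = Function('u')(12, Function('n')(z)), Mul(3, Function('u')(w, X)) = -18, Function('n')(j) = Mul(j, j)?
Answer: -64363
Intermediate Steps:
Function('n')(j) = Pow(j, 2)
Function('u')(w, X) = -6 (Function('u')(w, X) = Mul(Rational(1, 3), -18) = -6)
Function('k')(z) = -6
Add(Function('k')(-268), Mul(-1, 64357)) = Add(-6, Mul(-1, 64357)) = Add(-6, -64357) = -64363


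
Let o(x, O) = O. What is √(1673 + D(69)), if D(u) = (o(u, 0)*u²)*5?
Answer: √1673 ≈ 40.902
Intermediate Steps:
D(u) = 0 (D(u) = (0*u²)*5 = 0*5 = 0)
√(1673 + D(69)) = √(1673 + 0) = √1673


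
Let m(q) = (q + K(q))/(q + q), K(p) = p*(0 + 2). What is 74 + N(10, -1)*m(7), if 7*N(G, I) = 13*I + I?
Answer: 71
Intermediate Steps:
K(p) = 2*p (K(p) = p*2 = 2*p)
m(q) = 3/2 (m(q) = (q + 2*q)/(q + q) = (3*q)/((2*q)) = (3*q)*(1/(2*q)) = 3/2)
N(G, I) = 2*I (N(G, I) = (13*I + I)/7 = (14*I)/7 = 2*I)
74 + N(10, -1)*m(7) = 74 + (2*(-1))*(3/2) = 74 - 2*3/2 = 74 - 3 = 71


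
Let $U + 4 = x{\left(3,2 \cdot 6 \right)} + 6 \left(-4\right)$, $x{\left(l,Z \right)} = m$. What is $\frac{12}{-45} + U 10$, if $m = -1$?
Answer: $- \frac{4354}{15} \approx -290.27$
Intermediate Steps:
$x{\left(l,Z \right)} = -1$
$U = -29$ ($U = -4 + \left(-1 + 6 \left(-4\right)\right) = -4 - 25 = -29$)
$\frac{12}{-45} + U 10 = \frac{12}{-45} - 290 = 12 \left(- \frac{1}{45}\right) - 290 = - \frac{4}{15} - 290 = - \frac{4354}{15}$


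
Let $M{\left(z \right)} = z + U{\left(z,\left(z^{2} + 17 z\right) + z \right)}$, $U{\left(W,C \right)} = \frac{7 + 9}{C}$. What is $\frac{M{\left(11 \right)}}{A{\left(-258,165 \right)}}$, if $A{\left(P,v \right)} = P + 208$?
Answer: $- \frac{141}{638} \approx -0.221$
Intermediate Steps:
$A{\left(P,v \right)} = 208 + P$
$U{\left(W,C \right)} = \frac{16}{C}$
$M{\left(z \right)} = z + \frac{16}{z^{2} + 18 z}$ ($M{\left(z \right)} = z + \frac{16}{\left(z^{2} + 17 z\right) + z} = z + \frac{16}{z^{2} + 18 z}$)
$\frac{M{\left(11 \right)}}{A{\left(-258,165 \right)}} = \frac{\frac{1}{11} \frac{1}{18 + 11} \left(16 + 11^{2} \left(18 + 11\right)\right)}{208 - 258} = \frac{\frac{1}{11} \cdot \frac{1}{29} \left(16 + 121 \cdot 29\right)}{-50} = \frac{1}{11} \cdot \frac{1}{29} \left(16 + 3509\right) \left(- \frac{1}{50}\right) = \frac{1}{11} \cdot \frac{1}{29} \cdot 3525 \left(- \frac{1}{50}\right) = \frac{3525}{319} \left(- \frac{1}{50}\right) = - \frac{141}{638}$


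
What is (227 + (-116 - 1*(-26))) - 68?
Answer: 69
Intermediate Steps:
(227 + (-116 - 1*(-26))) - 68 = (227 + (-116 + 26)) - 68 = (227 - 90) - 68 = 137 - 68 = 69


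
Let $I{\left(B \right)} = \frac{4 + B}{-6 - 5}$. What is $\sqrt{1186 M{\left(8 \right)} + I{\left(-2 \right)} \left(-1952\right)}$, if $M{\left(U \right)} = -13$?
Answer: $\frac{i \sqrt{1822634}}{11} \approx 122.73 i$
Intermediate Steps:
$I{\left(B \right)} = - \frac{4}{11} - \frac{B}{11}$ ($I{\left(B \right)} = \frac{4 + B}{-11} = \left(4 + B\right) \left(- \frac{1}{11}\right) = - \frac{4}{11} - \frac{B}{11}$)
$\sqrt{1186 M{\left(8 \right)} + I{\left(-2 \right)} \left(-1952\right)} = \sqrt{1186 \left(-13\right) + \left(- \frac{4}{11} - - \frac{2}{11}\right) \left(-1952\right)} = \sqrt{-15418 + \left(- \frac{4}{11} + \frac{2}{11}\right) \left(-1952\right)} = \sqrt{-15418 - - \frac{3904}{11}} = \sqrt{-15418 + \frac{3904}{11}} = \sqrt{- \frac{165694}{11}} = \frac{i \sqrt{1822634}}{11}$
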